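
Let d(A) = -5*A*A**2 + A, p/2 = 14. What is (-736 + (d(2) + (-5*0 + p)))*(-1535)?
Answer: 1145110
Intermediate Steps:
p = 28 (p = 2*14 = 28)
d(A) = A - 5*A**3 (d(A) = -5*A**3 + A = A - 5*A**3)
(-736 + (d(2) + (-5*0 + p)))*(-1535) = (-736 + ((2 - 5*2**3) + (-5*0 + 28)))*(-1535) = (-736 + ((2 - 5*8) + (0 + 28)))*(-1535) = (-736 + ((2 - 40) + 28))*(-1535) = (-736 + (-38 + 28))*(-1535) = (-736 - 10)*(-1535) = -746*(-1535) = 1145110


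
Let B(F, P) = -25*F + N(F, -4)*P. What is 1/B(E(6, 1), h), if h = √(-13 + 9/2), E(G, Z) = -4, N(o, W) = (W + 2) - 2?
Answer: 25/2534 + I*√34/5068 ≈ 0.0098658 + 0.0011505*I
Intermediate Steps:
N(o, W) = W (N(o, W) = (2 + W) - 2 = W)
h = I*√34/2 (h = √(-13 + 9*(½)) = √(-13 + 9/2) = √(-17/2) = I*√34/2 ≈ 2.9155*I)
B(F, P) = -25*F - 4*P
1/B(E(6, 1), h) = 1/(-25*(-4) - 2*I*√34) = 1/(100 - 2*I*√34)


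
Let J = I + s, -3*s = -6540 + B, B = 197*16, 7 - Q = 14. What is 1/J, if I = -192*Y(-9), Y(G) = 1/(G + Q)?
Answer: 3/3424 ≈ 0.00087617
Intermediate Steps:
Q = -7 (Q = 7 - 1*14 = 7 - 14 = -7)
B = 3152
Y(G) = 1/(-7 + G) (Y(G) = 1/(G - 7) = 1/(-7 + G))
I = 12 (I = -192/(-7 - 9) = -192/(-16) = -192*(-1/16) = 12)
s = 3388/3 (s = -(-6540 + 3152)/3 = -⅓*(-3388) = 3388/3 ≈ 1129.3)
J = 3424/3 (J = 12 + 3388/3 = 3424/3 ≈ 1141.3)
1/J = 1/(3424/3) = 3/3424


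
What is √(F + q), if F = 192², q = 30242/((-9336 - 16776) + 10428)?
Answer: √2266905502014/7842 ≈ 191.99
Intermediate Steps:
q = -15121/7842 (q = 30242/(-26112 + 10428) = 30242/(-15684) = 30242*(-1/15684) = -15121/7842 ≈ -1.9282)
F = 36864
√(F + q) = √(36864 - 15121/7842) = √(289072367/7842) = √2266905502014/7842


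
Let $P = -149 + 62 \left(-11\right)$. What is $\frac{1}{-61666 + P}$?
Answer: $- \frac{1}{62497} \approx -1.6001 \cdot 10^{-5}$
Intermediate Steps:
$P = -831$ ($P = -149 - 682 = -831$)
$\frac{1}{-61666 + P} = \frac{1}{-61666 - 831} = \frac{1}{-62497} = - \frac{1}{62497}$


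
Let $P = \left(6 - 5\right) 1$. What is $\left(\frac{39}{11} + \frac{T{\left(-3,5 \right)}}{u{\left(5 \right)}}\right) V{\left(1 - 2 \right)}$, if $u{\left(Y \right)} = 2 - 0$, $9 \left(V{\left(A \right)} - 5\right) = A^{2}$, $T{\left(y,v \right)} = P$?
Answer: $\frac{2047}{99} \approx 20.677$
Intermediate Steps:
$P = 1$ ($P = 1 \cdot 1 = 1$)
$T{\left(y,v \right)} = 1$
$V{\left(A \right)} = 5 + \frac{A^{2}}{9}$
$u{\left(Y \right)} = 2$ ($u{\left(Y \right)} = 2 + 0 = 2$)
$\left(\frac{39}{11} + \frac{T{\left(-3,5 \right)}}{u{\left(5 \right)}}\right) V{\left(1 - 2 \right)} = \left(\frac{39}{11} + 1 \cdot \frac{1}{2}\right) \left(5 + \frac{\left(1 - 2\right)^{2}}{9}\right) = \left(39 \cdot \frac{1}{11} + 1 \cdot \frac{1}{2}\right) \left(5 + \frac{\left(1 - 2\right)^{2}}{9}\right) = \left(\frac{39}{11} + \frac{1}{2}\right) \left(5 + \frac{\left(-1\right)^{2}}{9}\right) = \frac{89 \left(5 + \frac{1}{9} \cdot 1\right)}{22} = \frac{89 \left(5 + \frac{1}{9}\right)}{22} = \frac{89}{22} \cdot \frac{46}{9} = \frac{2047}{99}$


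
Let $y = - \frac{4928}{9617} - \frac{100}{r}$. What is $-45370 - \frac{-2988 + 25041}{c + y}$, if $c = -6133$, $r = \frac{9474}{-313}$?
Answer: $- \frac{12669299398265273}{279266123843} \approx -45366.0$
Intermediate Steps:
$r = - \frac{9474}{313}$ ($r = 9474 \left(- \frac{1}{313}\right) = - \frac{9474}{313} \approx -30.268$)
$y = \frac{127162114}{45555729}$ ($y = - \frac{4928}{9617} - \frac{100}{- \frac{9474}{313}} = \left(-4928\right) \frac{1}{9617} - - \frac{15650}{4737} = - \frac{4928}{9617} + \frac{15650}{4737} = \frac{127162114}{45555729} \approx 2.7914$)
$-45370 - \frac{-2988 + 25041}{c + y} = -45370 - \frac{-2988 + 25041}{-6133 + \frac{127162114}{45555729}} = -45370 - \frac{22053}{- \frac{279266123843}{45555729}} = -45370 - 22053 \left(- \frac{45555729}{279266123843}\right) = -45370 - - \frac{1004640491637}{279266123843} = -45370 + \frac{1004640491637}{279266123843} = - \frac{12669299398265273}{279266123843}$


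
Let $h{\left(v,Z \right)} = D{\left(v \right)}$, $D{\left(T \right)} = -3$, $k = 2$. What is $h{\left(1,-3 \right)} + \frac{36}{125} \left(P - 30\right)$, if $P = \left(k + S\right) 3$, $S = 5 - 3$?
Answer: $- \frac{1023}{125} \approx -8.184$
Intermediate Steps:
$S = 2$ ($S = 5 - 3 = 2$)
$P = 12$ ($P = \left(2 + 2\right) 3 = 4 \cdot 3 = 12$)
$h{\left(v,Z \right)} = -3$
$h{\left(1,-3 \right)} + \frac{36}{125} \left(P - 30\right) = -3 + \frac{36}{125} \left(12 - 30\right) = -3 + 36 \cdot \frac{1}{125} \left(12 - 30\right) = -3 + \frac{36}{125} \left(-18\right) = -3 - \frac{648}{125} = - \frac{1023}{125}$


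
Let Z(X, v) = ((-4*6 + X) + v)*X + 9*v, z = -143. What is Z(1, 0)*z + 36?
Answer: 3325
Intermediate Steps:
Z(X, v) = 9*v + X*(-24 + X + v) (Z(X, v) = ((-24 + X) + v)*X + 9*v = (-24 + X + v)*X + 9*v = X*(-24 + X + v) + 9*v = 9*v + X*(-24 + X + v))
Z(1, 0)*z + 36 = (1**2 - 24*1 + 9*0 + 1*0)*(-143) + 36 = (1 - 24 + 0 + 0)*(-143) + 36 = -23*(-143) + 36 = 3289 + 36 = 3325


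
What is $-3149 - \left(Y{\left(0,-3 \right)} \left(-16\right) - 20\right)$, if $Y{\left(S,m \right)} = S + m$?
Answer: $-3177$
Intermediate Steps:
$-3149 - \left(Y{\left(0,-3 \right)} \left(-16\right) - 20\right) = -3149 - \left(\left(0 - 3\right) \left(-16\right) - 20\right) = -3149 - \left(\left(-3\right) \left(-16\right) - 20\right) = -3149 - \left(48 - 20\right) = -3149 - 28 = -3177$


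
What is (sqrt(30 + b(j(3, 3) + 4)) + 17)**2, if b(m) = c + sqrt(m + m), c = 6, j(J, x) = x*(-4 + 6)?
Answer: (17 + sqrt(2)*sqrt(18 + sqrt(5)))**2 ≈ 545.77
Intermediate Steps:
j(J, x) = 2*x (j(J, x) = x*2 = 2*x)
b(m) = 6 + sqrt(2)*sqrt(m) (b(m) = 6 + sqrt(m + m) = 6 + sqrt(2*m) = 6 + sqrt(2)*sqrt(m))
(sqrt(30 + b(j(3, 3) + 4)) + 17)**2 = (sqrt(30 + (6 + sqrt(2)*sqrt(2*3 + 4))) + 17)**2 = (sqrt(30 + (6 + sqrt(2)*sqrt(6 + 4))) + 17)**2 = (sqrt(30 + (6 + sqrt(2)*sqrt(10))) + 17)**2 = (sqrt(30 + (6 + 2*sqrt(5))) + 17)**2 = (sqrt(36 + 2*sqrt(5)) + 17)**2 = (17 + sqrt(36 + 2*sqrt(5)))**2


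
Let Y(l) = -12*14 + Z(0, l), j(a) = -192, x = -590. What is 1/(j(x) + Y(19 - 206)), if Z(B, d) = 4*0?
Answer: -1/360 ≈ -0.0027778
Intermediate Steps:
Z(B, d) = 0
Y(l) = -168 (Y(l) = -12*14 + 0 = -168 + 0 = -168)
1/(j(x) + Y(19 - 206)) = 1/(-192 - 168) = 1/(-360) = -1/360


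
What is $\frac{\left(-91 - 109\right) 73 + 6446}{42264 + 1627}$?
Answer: $- \frac{8154}{43891} \approx -0.18578$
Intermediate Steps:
$\frac{\left(-91 - 109\right) 73 + 6446}{42264 + 1627} = \frac{\left(-200\right) 73 + 6446}{43891} = \left(-14600 + 6446\right) \frac{1}{43891} = \left(-8154\right) \frac{1}{43891} = - \frac{8154}{43891}$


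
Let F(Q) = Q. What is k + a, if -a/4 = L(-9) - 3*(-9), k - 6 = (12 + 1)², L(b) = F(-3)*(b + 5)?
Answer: 19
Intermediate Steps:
L(b) = -15 - 3*b (L(b) = -3*(b + 5) = -3*(5 + b) = -15 - 3*b)
k = 175 (k = 6 + (12 + 1)² = 6 + 13² = 6 + 169 = 175)
a = -156 (a = -4*((-15 - 3*(-9)) - 3*(-9)) = -4*((-15 + 27) - 1*(-27)) = -4*(12 + 27) = -4*39 = -156)
k + a = 175 - 156 = 19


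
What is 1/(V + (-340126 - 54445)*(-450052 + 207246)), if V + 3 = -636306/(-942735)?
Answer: 314245/30105992784758737 ≈ 1.0438e-11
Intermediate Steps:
V = -730633/314245 (V = -3 - 636306/(-942735) = -3 - 636306*(-1/942735) = -3 + 212102/314245 = -730633/314245 ≈ -2.3250)
1/(V + (-340126 - 54445)*(-450052 + 207246)) = 1/(-730633/314245 + (-340126 - 54445)*(-450052 + 207246)) = 1/(-730633/314245 - 394571*(-242806)) = 1/(-730633/314245 + 95804206226) = 1/(30105992784758737/314245) = 314245/30105992784758737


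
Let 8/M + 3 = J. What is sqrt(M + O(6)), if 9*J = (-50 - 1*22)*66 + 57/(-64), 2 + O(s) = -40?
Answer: I*sqrt(436876190778)/101971 ≈ 6.4819*I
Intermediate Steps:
O(s) = -42 (O(s) = -2 - 40 = -42)
J = -101395/192 (J = ((-50 - 1*22)*66 + 57/(-64))/9 = ((-50 - 22)*66 + 57*(-1/64))/9 = (-72*66 - 57/64)/9 = (-4752 - 57/64)/9 = (1/9)*(-304185/64) = -101395/192 ≈ -528.10)
M = -1536/101971 (M = 8/(-3 - 101395/192) = 8/(-101971/192) = 8*(-192/101971) = -1536/101971 ≈ -0.015063)
sqrt(M + O(6)) = sqrt(-1536/101971 - 42) = sqrt(-4284318/101971) = I*sqrt(436876190778)/101971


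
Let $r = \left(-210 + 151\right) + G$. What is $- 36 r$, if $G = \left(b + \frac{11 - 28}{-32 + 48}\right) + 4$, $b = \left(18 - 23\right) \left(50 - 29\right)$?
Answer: $\frac{23193}{4} \approx 5798.3$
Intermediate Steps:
$b = -105$ ($b = \left(-5\right) 21 = -105$)
$G = - \frac{1633}{16}$ ($G = \left(-105 + \frac{11 - 28}{-32 + 48}\right) + 4 = \left(-105 - \frac{17}{16}\right) + 4 = - \frac{1697}{16} + 4 = - \frac{1633}{16} \approx -102.06$)
$r = - \frac{2577}{16}$ ($r = \left(-210 + 151\right) - \frac{1633}{16} = -59 - \frac{1633}{16} = - \frac{2577}{16} \approx -161.06$)
$- 36 r = \left(-36\right) \left(- \frac{2577}{16}\right) = \frac{23193}{4}$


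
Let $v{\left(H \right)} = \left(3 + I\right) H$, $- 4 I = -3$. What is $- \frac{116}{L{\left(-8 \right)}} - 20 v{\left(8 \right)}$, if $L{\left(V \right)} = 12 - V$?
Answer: $- \frac{3029}{5} \approx -605.8$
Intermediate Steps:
$I = \frac{3}{4}$ ($I = \left(- \frac{1}{4}\right) \left(-3\right) = \frac{3}{4} \approx 0.75$)
$v{\left(H \right)} = \frac{15 H}{4}$ ($v{\left(H \right)} = \left(3 + \frac{3}{4}\right) H = \frac{15 H}{4}$)
$- \frac{116}{L{\left(-8 \right)}} - 20 v{\left(8 \right)} = - \frac{116}{12 - -8} - 20 \cdot \frac{15}{4} \cdot 8 = - \frac{116}{12 + 8} - 600 = - \frac{116}{20} - 600 = \left(-116\right) \frac{1}{20} - 600 = - \frac{29}{5} - 600 = - \frac{3029}{5}$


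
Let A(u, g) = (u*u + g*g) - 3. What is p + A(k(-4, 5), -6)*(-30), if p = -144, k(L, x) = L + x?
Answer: -1164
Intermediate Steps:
A(u, g) = -3 + g² + u² (A(u, g) = (u² + g²) - 3 = (g² + u²) - 3 = -3 + g² + u²)
p + A(k(-4, 5), -6)*(-30) = -144 + (-3 + (-6)² + (-4 + 5)²)*(-30) = -144 + (-3 + 36 + 1²)*(-30) = -144 + (-3 + 36 + 1)*(-30) = -144 + 34*(-30) = -144 - 1020 = -1164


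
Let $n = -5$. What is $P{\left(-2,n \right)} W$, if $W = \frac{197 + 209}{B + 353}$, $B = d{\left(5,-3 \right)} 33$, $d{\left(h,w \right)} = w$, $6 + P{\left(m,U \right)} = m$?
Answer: $- \frac{1624}{127} \approx -12.787$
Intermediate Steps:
$P{\left(m,U \right)} = -6 + m$
$B = -99$ ($B = \left(-3\right) 33 = -99$)
$W = \frac{203}{127}$ ($W = \frac{197 + 209}{-99 + 353} = \frac{406}{254} = 406 \cdot \frac{1}{254} = \frac{203}{127} \approx 1.5984$)
$P{\left(-2,n \right)} W = \left(-6 - 2\right) \frac{203}{127} = \left(-8\right) \frac{203}{127} = - \frac{1624}{127}$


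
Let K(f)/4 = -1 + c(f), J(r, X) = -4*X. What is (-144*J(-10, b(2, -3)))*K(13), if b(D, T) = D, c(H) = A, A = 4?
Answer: 13824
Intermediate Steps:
c(H) = 4
K(f) = 12 (K(f) = 4*(-1 + 4) = 4*3 = 12)
(-144*J(-10, b(2, -3)))*K(13) = -(-576)*2*12 = -144*(-8)*12 = 1152*12 = 13824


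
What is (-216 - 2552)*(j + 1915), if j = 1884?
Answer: -10515632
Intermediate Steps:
(-216 - 2552)*(j + 1915) = (-216 - 2552)*(1884 + 1915) = -2768*3799 = -10515632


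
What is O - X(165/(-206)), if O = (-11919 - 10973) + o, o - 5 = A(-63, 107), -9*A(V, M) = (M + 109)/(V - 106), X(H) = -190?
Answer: -3835769/169 ≈ -22697.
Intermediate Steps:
A(V, M) = -(109 + M)/(9*(-106 + V)) (A(V, M) = -(M + 109)/(9*(V - 106)) = -(109 + M)/(9*(-106 + V)))
o = 869/169 (o = 5 + (-109 - 1*107)/(9*(-106 - 63)) = 5 + (⅑)*(-109 - 107)/(-169) = 5 + (⅑)*(-1/169)*(-216) = 5 + 24/169 = 869/169 ≈ 5.1420)
O = -3867879/169 (O = (-11919 - 10973) + 869/169 = -22892 + 869/169 = -3867879/169 ≈ -22887.)
O - X(165/(-206)) = -3867879/169 - 1*(-190) = -3867879/169 + 190 = -3835769/169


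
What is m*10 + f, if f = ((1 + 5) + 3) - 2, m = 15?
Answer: 157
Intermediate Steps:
f = 7 (f = (6 + 3) - 2 = 9 - 2 = 7)
m*10 + f = 15*10 + 7 = 150 + 7 = 157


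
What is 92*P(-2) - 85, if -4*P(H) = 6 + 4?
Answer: -315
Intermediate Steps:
P(H) = -5/2 (P(H) = -(6 + 4)/4 = -1/4*10 = -5/2)
92*P(-2) - 85 = 92*(-5/2) - 85 = -230 - 85 = -315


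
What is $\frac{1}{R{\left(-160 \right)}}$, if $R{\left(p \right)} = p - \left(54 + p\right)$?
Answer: $- \frac{1}{54} \approx -0.018519$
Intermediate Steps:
$R{\left(p \right)} = -54$ ($R{\left(p \right)} = p - \left(54 + p\right) = -54$)
$\frac{1}{R{\left(-160 \right)}} = \frac{1}{-54} = - \frac{1}{54}$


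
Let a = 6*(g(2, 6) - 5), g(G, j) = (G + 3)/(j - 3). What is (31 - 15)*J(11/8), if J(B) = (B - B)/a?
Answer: 0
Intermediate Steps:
g(G, j) = (3 + G)/(-3 + j)
a = -20 (a = 6*((3 + 2)/(-3 + 6) - 5) = 6*(5/3 - 5) = 6*(-10/3) = -20)
J(B) = 0 (J(B) = (B - B)/(-20) = 0*(-1/20) = 0)
(31 - 15)*J(11/8) = (31 - 15)*0 = 16*0 = 0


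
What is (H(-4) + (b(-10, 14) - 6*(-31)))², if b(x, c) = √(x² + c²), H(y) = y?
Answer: 33420 + 728*√74 ≈ 39683.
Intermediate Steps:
b(x, c) = √(c² + x²)
(H(-4) + (b(-10, 14) - 6*(-31)))² = (-4 + (√(14² + (-10)²) - 6*(-31)))² = (-4 + (√(196 + 100) - 1*(-186)))² = (-4 + (√296 + 186))² = (-4 + (2*√74 + 186))² = (-4 + (186 + 2*√74))² = (182 + 2*√74)²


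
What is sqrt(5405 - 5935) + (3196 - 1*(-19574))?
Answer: 22770 + I*sqrt(530) ≈ 22770.0 + 23.022*I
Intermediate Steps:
sqrt(5405 - 5935) + (3196 - 1*(-19574)) = sqrt(-530) + (3196 + 19574) = I*sqrt(530) + 22770 = 22770 + I*sqrt(530)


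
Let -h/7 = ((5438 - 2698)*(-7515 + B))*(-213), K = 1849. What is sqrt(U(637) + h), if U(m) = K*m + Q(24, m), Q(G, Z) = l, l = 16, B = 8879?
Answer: sqrt(5573581589) ≈ 74656.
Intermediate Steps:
Q(G, Z) = 16
U(m) = 16 + 1849*m (U(m) = 1849*m + 16 = 16 + 1849*m)
h = 5572403760 (h = -7*(5438 - 2698)*(-7515 + 8879)*(-213) = -7*2740*1364*(-213) = -26161520*(-213) = -7*(-796057680) = 5572403760)
sqrt(U(637) + h) = sqrt((16 + 1849*637) + 5572403760) = sqrt((16 + 1177813) + 5572403760) = sqrt(1177829 + 5572403760) = sqrt(5573581589)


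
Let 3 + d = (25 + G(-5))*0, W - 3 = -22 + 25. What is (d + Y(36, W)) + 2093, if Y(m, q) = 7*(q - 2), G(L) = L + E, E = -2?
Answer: 2118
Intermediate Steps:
G(L) = -2 + L (G(L) = L - 2 = -2 + L)
W = 6 (W = 3 + (-22 + 25) = 3 + 3 = 6)
Y(m, q) = -14 + 7*q (Y(m, q) = 7*(-2 + q) = -14 + 7*q)
d = -3 (d = -3 + (25 + (-2 - 5))*0 = -3 + (25 - 7)*0 = -3 + 18*0 = -3 + 0 = -3)
(d + Y(36, W)) + 2093 = (-3 + (-14 + 7*6)) + 2093 = (-3 + (-14 + 42)) + 2093 = (-3 + 28) + 2093 = 25 + 2093 = 2118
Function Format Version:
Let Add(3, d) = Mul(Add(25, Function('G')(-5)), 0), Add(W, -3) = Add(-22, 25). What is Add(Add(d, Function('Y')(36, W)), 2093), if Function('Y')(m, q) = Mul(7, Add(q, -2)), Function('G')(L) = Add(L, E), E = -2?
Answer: 2118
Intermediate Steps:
Function('G')(L) = Add(-2, L) (Function('G')(L) = Add(L, -2) = Add(-2, L))
W = 6 (W = Add(3, Add(-22, 25)) = Add(3, 3) = 6)
Function('Y')(m, q) = Add(-14, Mul(7, q)) (Function('Y')(m, q) = Mul(7, Add(-2, q)) = Add(-14, Mul(7, q)))
d = -3 (d = Add(-3, Mul(Add(25, Add(-2, -5)), 0)) = Add(-3, Mul(Add(25, -7), 0)) = Add(-3, Mul(18, 0)) = Add(-3, 0) = -3)
Add(Add(d, Function('Y')(36, W)), 2093) = Add(Add(-3, Add(-14, Mul(7, 6))), 2093) = Add(Add(-3, Add(-14, 42)), 2093) = Add(Add(-3, 28), 2093) = Add(25, 2093) = 2118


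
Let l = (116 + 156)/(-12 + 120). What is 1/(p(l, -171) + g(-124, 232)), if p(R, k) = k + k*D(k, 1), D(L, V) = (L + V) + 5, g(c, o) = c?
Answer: 1/27920 ≈ 3.5817e-5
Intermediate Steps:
D(L, V) = 5 + L + V
l = 68/27 (l = 272/108 = 272*(1/108) = 68/27 ≈ 2.5185)
p(R, k) = k + k*(6 + k) (p(R, k) = k + k*(5 + k + 1) = k + k*(6 + k))
1/(p(l, -171) + g(-124, 232)) = 1/(-171*(7 - 171) - 124) = 1/(-171*(-164) - 124) = 1/(28044 - 124) = 1/27920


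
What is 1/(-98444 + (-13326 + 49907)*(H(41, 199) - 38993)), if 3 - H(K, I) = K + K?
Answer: -1/1429391276 ≈ -6.9960e-10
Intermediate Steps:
H(K, I) = 3 - 2*K (H(K, I) = 3 - (K + K) = 3 - 2*K)
1/(-98444 + (-13326 + 49907)*(H(41, 199) - 38993)) = 1/(-98444 + (-13326 + 49907)*((3 - 2*41) - 38993)) = 1/(-98444 + 36581*((3 - 82) - 38993)) = 1/(-98444 + 36581*(-79 - 38993)) = 1/(-98444 + 36581*(-39072)) = 1/(-98444 - 1429292832) = 1/(-1429391276) = -1/1429391276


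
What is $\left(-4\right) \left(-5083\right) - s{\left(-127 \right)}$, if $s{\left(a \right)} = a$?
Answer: $20459$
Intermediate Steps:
$\left(-4\right) \left(-5083\right) - s{\left(-127 \right)} = \left(-4\right) \left(-5083\right) - -127 = 20332 + 127 = 20459$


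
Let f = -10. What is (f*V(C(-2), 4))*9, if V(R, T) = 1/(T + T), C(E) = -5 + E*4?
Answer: -45/4 ≈ -11.250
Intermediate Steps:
C(E) = -5 + 4*E
V(R, T) = 1/(2*T)
(f*V(C(-2), 4))*9 = -5/4*9 = -45/4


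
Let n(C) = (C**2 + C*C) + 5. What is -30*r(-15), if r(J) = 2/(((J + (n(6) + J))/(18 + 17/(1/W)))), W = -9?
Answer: 8100/47 ≈ 172.34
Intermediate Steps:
n(C) = 5 + 2*C**2 (n(C) = (C**2 + C**2) + 5 = 2*C**2 + 5 = 5 + 2*C**2)
r(J) = 2/(-77/135 - 2*J/135) (r(J) = 2/(((J + ((5 + 2*6**2) + J))/(18 + 17/(1/(-9))))) = 2/(((J + ((5 + 2*36) + J))/(18 + 17/(-1/9)))) = 2/(((J + ((5 + 72) + J))/(18 + 17*(-9)))) = 2/(((J + (77 + J))/(18 - 153))) = 2/(((77 + 2*J)/(-135))) = 2/(((77 + 2*J)*(-1/135))) = 2/(-77/135 - 2*J/135))
-30*r(-15) = -(-8100)/(77 + 2*(-15)) = -(-8100)/(77 - 30) = -(-8100)/47 = -30*(-270/47) = 8100/47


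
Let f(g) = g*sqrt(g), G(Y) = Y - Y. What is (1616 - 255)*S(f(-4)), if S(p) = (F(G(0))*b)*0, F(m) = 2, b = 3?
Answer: 0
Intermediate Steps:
G(Y) = 0
f(g) = g**(3/2)
S(p) = 0 (S(p) = (2*3)*0 = 6*0 = 0)
(1616 - 255)*S(f(-4)) = (1616 - 255)*0 = 1361*0 = 0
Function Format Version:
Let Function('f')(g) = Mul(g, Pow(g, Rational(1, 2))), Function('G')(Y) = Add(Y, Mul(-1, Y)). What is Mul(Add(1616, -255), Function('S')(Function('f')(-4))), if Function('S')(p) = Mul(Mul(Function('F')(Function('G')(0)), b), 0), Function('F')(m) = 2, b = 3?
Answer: 0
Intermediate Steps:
Function('G')(Y) = 0
Function('f')(g) = Pow(g, Rational(3, 2))
Function('S')(p) = 0 (Function('S')(p) = Mul(Mul(2, 3), 0) = Mul(6, 0) = 0)
Mul(Add(1616, -255), Function('S')(Function('f')(-4))) = Mul(Add(1616, -255), 0) = Mul(1361, 0) = 0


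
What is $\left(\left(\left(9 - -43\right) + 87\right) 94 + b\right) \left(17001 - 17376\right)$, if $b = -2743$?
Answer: $-3871125$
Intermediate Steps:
$\left(\left(\left(9 - -43\right) + 87\right) 94 + b\right) \left(17001 - 17376\right) = \left(\left(\left(9 - -43\right) + 87\right) 94 - 2743\right) \left(17001 - 17376\right) = \left(\left(\left(9 + 43\right) + 87\right) 94 - 2743\right) \left(-375\right) = \left(\left(52 + 87\right) 94 - 2743\right) \left(-375\right) = \left(139 \cdot 94 - 2743\right) \left(-375\right) = \left(13066 - 2743\right) \left(-375\right) = 10323 \left(-375\right) = -3871125$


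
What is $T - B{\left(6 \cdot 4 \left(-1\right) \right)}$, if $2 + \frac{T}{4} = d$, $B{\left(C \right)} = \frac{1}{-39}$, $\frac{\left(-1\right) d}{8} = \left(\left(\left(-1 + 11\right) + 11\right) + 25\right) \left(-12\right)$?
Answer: $\frac{688585}{39} \approx 17656.0$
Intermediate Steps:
$d = 4416$ ($d = - 8 \left(\left(\left(-1 + 11\right) + 11\right) + 25\right) \left(-12\right) = - 8 \left(\left(10 + 11\right) + 25\right) \left(-12\right) = - 8 \left(21 + 25\right) \left(-12\right) = - 8 \cdot 46 \left(-12\right) = \left(-8\right) \left(-552\right) = 4416$)
$B{\left(C \right)} = - \frac{1}{39}$
$T = 17656$ ($T = -8 + 4 \cdot 4416 = -8 + 17664 = 17656$)
$T - B{\left(6 \cdot 4 \left(-1\right) \right)} = 17656 - - \frac{1}{39} = 17656 + \frac{1}{39} = \frac{688585}{39}$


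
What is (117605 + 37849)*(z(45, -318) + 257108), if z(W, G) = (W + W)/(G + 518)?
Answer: 399685369863/10 ≈ 3.9969e+10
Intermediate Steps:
z(W, G) = 2*W/(518 + G) (z(W, G) = (2*W)/(518 + G) = 2*W/(518 + G))
(117605 + 37849)*(z(45, -318) + 257108) = (117605 + 37849)*(2*45/(518 - 318) + 257108) = 155454*(2*45/200 + 257108) = 155454*(2*45*(1/200) + 257108) = 155454*(9/20 + 257108) = 155454*(5142169/20) = 399685369863/10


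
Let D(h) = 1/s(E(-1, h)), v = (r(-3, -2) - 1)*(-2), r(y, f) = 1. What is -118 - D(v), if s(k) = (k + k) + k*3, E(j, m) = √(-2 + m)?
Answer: -118 + I*√2/10 ≈ -118.0 + 0.14142*I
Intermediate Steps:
v = 0 (v = (1 - 1)*(-2) = 0*(-2) = 0)
s(k) = 5*k (s(k) = 2*k + 3*k = 5*k)
D(h) = 1/(5*√(-2 + h))
-118 - D(v) = -118 - 1/(5*√(-2 + 0)) = -118 - 1/(5*√(-2)) = -118 - (-I*√2/2)/5 = -118 - (-1)*I*√2/10 = -118 + I*√2/10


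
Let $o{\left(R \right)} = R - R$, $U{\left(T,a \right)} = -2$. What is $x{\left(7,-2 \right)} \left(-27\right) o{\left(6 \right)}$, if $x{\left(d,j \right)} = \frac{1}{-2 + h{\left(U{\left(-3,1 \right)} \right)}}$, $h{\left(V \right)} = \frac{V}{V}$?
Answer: $0$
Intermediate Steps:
$h{\left(V \right)} = 1$
$x{\left(d,j \right)} = -1$ ($x{\left(d,j \right)} = \frac{1}{-2 + 1} = \frac{1}{-1} = -1$)
$o{\left(R \right)} = 0$
$x{\left(7,-2 \right)} \left(-27\right) o{\left(6 \right)} = \left(-1\right) \left(-27\right) 0 = 27 \cdot 0 = 0$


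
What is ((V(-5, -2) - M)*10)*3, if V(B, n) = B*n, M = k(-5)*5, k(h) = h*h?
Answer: -3450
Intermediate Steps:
k(h) = h²
M = 125 (M = (-5)²*5 = 25*5 = 125)
((V(-5, -2) - M)*10)*3 = ((-5*(-2) - 1*125)*10)*3 = ((10 - 125)*10)*3 = -115*10*3 = -1150*3 = -3450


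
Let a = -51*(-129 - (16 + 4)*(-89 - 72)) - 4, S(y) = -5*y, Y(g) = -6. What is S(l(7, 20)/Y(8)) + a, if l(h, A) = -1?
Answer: -945875/6 ≈ -1.5765e+5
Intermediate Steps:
a = -157645 (a = -51*(-129 - 20*(-161)) - 4 = -51*(-129 - 1*(-3220)) - 4 = -51*(-129 + 3220) - 4 = -51*3091 - 4 = -157641 - 4 = -157645)
S(l(7, 20)/Y(8)) + a = -(-5)/(-6) - 157645 = -(-5)*(-1)/6 - 157645 = -5*⅙ - 157645 = -⅚ - 157645 = -945875/6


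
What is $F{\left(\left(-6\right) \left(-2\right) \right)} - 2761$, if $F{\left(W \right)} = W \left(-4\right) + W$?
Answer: $-2797$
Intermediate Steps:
$F{\left(W \right)} = - 3 W$ ($F{\left(W \right)} = - 4 W + W = - 3 W$)
$F{\left(\left(-6\right) \left(-2\right) \right)} - 2761 = - 3 \left(\left(-6\right) \left(-2\right)\right) - 2761 = \left(-3\right) 12 - 2761 = -36 - 2761 = -2797$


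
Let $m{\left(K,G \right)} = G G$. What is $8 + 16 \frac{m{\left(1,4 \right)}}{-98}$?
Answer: $\frac{264}{49} \approx 5.3878$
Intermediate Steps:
$m{\left(K,G \right)} = G^{2}$
$8 + 16 \frac{m{\left(1,4 \right)}}{-98} = 8 + 16 \frac{4^{2}}{-98} = 8 + 16 \cdot 16 \left(- \frac{1}{98}\right) = 8 + 16 \left(- \frac{8}{49}\right) = 8 - \frac{128}{49} = \frac{264}{49}$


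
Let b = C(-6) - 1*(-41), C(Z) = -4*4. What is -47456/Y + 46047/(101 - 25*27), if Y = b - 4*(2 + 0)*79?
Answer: -710785/348418 ≈ -2.0400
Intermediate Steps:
C(Z) = -16
b = 25 (b = -16 - 1*(-41) = -16 + 41 = 25)
Y = -607 (Y = 25 - 4*(2 + 0)*79 = 25 - 4*2*79 = 25 - 8*79 = 25 - 632 = -607)
-47456/Y + 46047/(101 - 25*27) = -47456/(-607) + 46047/(101 - 25*27) = -47456*(-1/607) + 46047/(101 - 675) = 47456/607 + 46047/(-574) = 47456/607 + 46047*(-1/574) = 47456/607 - 46047/574 = -710785/348418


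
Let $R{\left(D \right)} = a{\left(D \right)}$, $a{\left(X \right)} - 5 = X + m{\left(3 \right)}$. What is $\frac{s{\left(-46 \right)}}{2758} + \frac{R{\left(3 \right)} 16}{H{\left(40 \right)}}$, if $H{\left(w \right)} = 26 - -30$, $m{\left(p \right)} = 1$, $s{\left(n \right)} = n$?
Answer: $\frac{3523}{1379} \approx 2.5547$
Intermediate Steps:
$a{\left(X \right)} = 6 + X$ ($a{\left(X \right)} = 5 + \left(X + 1\right) = 5 + \left(1 + X\right) = 6 + X$)
$H{\left(w \right)} = 56$ ($H{\left(w \right)} = 26 + 30 = 56$)
$R{\left(D \right)} = 6 + D$
$\frac{s{\left(-46 \right)}}{2758} + \frac{R{\left(3 \right)} 16}{H{\left(40 \right)}} = - \frac{46}{2758} + \frac{\left(6 + 3\right) 16}{56} = \left(-46\right) \frac{1}{2758} + 9 \cdot 16 \cdot \frac{1}{56} = - \frac{23}{1379} + 144 \cdot \frac{1}{56} = - \frac{23}{1379} + \frac{18}{7} = \frac{3523}{1379}$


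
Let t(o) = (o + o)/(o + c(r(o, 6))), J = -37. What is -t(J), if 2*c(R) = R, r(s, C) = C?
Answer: -37/17 ≈ -2.1765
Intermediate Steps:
c(R) = R/2
t(o) = 2*o/(3 + o) (t(o) = (o + o)/(o + (½)*6) = (2*o)/(o + 3) = (2*o)/(3 + o) = 2*o/(3 + o))
-t(J) = -2*(-37)/(3 - 37) = -2*(-37)/(-34) = -2*(-37)*(-1)/34 = -1*37/17 = -37/17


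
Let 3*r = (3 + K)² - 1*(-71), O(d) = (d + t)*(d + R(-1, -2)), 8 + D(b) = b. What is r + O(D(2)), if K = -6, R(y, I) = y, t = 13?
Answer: -67/3 ≈ -22.333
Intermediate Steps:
D(b) = -8 + b
O(d) = (-1 + d)*(13 + d) (O(d) = (d + 13)*(d - 1) = (13 + d)*(-1 + d) = (-1 + d)*(13 + d))
r = 80/3 (r = ((3 - 6)² - 1*(-71))/3 = ((-3)² + 71)/3 = (9 + 71)/3 = (⅓)*80 = 80/3 ≈ 26.667)
r + O(D(2)) = 80/3 + (-13 + (-8 + 2)² + 12*(-8 + 2)) = 80/3 + (-13 + (-6)² + 12*(-6)) = 80/3 + (-13 + 36 - 72) = 80/3 - 49 = -67/3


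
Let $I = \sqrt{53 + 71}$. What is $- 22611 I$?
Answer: $- 45222 \sqrt{31} \approx -2.5179 \cdot 10^{5}$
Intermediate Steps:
$I = 2 \sqrt{31}$ ($I = \sqrt{124} = 2 \sqrt{31} \approx 11.136$)
$- 22611 I = - 22611 \cdot 2 \sqrt{31} = - 45222 \sqrt{31}$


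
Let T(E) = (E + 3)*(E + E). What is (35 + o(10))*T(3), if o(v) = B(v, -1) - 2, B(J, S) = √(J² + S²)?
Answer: 1188 + 36*√101 ≈ 1549.8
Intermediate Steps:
T(E) = 2*E*(3 + E) (T(E) = (3 + E)*(2*E) = 2*E*(3 + E))
o(v) = -2 + √(1 + v²) (o(v) = √(v² + (-1)²) - 2 = √(v² + 1) - 2 = √(1 + v²) - 2 = -2 + √(1 + v²))
(35 + o(10))*T(3) = (35 + (-2 + √(1 + 10²)))*(2*3*(3 + 3)) = (35 + (-2 + √(1 + 100)))*(2*3*6) = (35 + (-2 + √101))*36 = (33 + √101)*36 = 1188 + 36*√101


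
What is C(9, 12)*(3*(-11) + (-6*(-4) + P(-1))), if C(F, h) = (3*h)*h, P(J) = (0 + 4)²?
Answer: 3024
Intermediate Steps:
P(J) = 16 (P(J) = 4² = 16)
C(F, h) = 3*h²
C(9, 12)*(3*(-11) + (-6*(-4) + P(-1))) = (3*12²)*(3*(-11) + (-6*(-4) + 16)) = (3*144)*(-33 + (24 + 16)) = 432*(-33 + 40) = 432*7 = 3024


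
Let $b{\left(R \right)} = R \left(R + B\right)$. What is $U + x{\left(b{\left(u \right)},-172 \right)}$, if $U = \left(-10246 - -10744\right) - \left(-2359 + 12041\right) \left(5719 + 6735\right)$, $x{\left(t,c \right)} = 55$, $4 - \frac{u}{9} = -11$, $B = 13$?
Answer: $-120579075$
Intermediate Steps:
$u = 135$ ($u = 36 - -99 = 36 + 99 = 135$)
$b{\left(R \right)} = R \left(13 + R\right)$ ($b{\left(R \right)} = R \left(R + 13\right) = R \left(13 + R\right)$)
$U = -120579130$ ($U = \left(-10246 + 10744\right) - 9682 \cdot 12454 = 498 - 120579628 = -120579130$)
$U + x{\left(b{\left(u \right)},-172 \right)} = -120579130 + 55 = -120579075$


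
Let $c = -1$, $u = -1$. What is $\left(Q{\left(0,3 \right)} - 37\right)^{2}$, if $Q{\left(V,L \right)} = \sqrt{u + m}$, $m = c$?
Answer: $\left(37 - i \sqrt{2}\right)^{2} \approx 1367.0 - 104.65 i$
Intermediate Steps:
$m = -1$
$Q{\left(V,L \right)} = i \sqrt{2}$ ($Q{\left(V,L \right)} = \sqrt{-1 - 1} = \sqrt{-2} = i \sqrt{2}$)
$\left(Q{\left(0,3 \right)} - 37\right)^{2} = \left(i \sqrt{2} - 37\right)^{2} = \left(-37 + i \sqrt{2}\right)^{2}$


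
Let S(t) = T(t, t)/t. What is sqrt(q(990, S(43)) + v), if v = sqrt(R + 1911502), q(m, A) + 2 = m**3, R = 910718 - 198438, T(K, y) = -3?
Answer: sqrt(970298998 + sqrt(2623782)) ≈ 31150.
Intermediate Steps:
S(t) = -3/t
R = 712280
q(m, A) = -2 + m**3
v = sqrt(2623782) (v = sqrt(712280 + 1911502) = sqrt(2623782) ≈ 1619.8)
sqrt(q(990, S(43)) + v) = sqrt((-2 + 990**3) + sqrt(2623782)) = sqrt((-2 + 970299000) + sqrt(2623782)) = sqrt(970298998 + sqrt(2623782))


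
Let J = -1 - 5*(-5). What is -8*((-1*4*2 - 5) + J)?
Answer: -88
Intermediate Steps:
J = 24 (J = -1 + 25 = 24)
-8*((-1*4*2 - 5) + J) = -8*((-1*4*2 - 5) + 24) = -8*((-4*2 - 5) + 24) = -8*((-8 - 5) + 24) = -8*(-13 + 24) = -8*11 = -88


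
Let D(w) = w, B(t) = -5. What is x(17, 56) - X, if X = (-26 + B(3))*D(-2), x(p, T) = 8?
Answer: -54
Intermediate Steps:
X = 62 (X = (-26 - 5)*(-2) = -31*(-2) = 62)
x(17, 56) - X = 8 - 1*62 = 8 - 62 = -54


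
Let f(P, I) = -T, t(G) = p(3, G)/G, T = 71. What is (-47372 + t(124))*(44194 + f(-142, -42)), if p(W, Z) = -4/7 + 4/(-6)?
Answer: -2721434145911/1302 ≈ -2.0902e+9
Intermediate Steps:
p(W, Z) = -26/21 (p(W, Z) = -4*⅐ + 4*(-⅙) = -4/7 - ⅔ = -26/21)
t(G) = -26/(21*G)
f(P, I) = -71 (f(P, I) = -1*71 = -71)
(-47372 + t(124))*(44194 + f(-142, -42)) = (-47372 - 26/21/124)*(44194 - 71) = (-47372 - 26/21*1/124)*44123 = (-47372 - 13/1302)*44123 = -61678357/1302*44123 = -2721434145911/1302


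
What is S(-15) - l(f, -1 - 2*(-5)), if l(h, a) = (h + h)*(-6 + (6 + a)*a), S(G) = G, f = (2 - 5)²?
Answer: -2337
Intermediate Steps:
f = 9 (f = (-3)² = 9)
l(h, a) = 2*h*(-6 + a*(6 + a)) (l(h, a) = (2*h)*(-6 + a*(6 + a)) = 2*h*(-6 + a*(6 + a)))
S(-15) - l(f, -1 - 2*(-5)) = -15 - 2*9*(-6 + (-1 - 2*(-5))² + 6*(-1 - 2*(-5))) = -15 - 2*9*(-6 + (-1 - 1*(-10))² + 6*(-1 - 1*(-10))) = -15 - 2*9*(-6 + (-1 + 10)² + 6*(-1 + 10)) = -15 - 2*9*(-6 + 9² + 6*9) = -15 - 2*9*(-6 + 81 + 54) = -15 - 2*9*129 = -15 - 1*2322 = -15 - 2322 = -2337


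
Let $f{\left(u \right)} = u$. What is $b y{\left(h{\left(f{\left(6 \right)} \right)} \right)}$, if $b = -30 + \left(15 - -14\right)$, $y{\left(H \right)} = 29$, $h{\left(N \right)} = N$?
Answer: $-29$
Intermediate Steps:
$b = -1$ ($b = -30 + \left(15 + 14\right) = -30 + 29 = -1$)
$b y{\left(h{\left(f{\left(6 \right)} \right)} \right)} = \left(-1\right) 29 = -29$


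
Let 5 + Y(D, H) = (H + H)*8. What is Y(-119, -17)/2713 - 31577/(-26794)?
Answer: 78246463/72692122 ≈ 1.0764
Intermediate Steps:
Y(D, H) = -5 + 16*H (Y(D, H) = -5 + (H + H)*8 = -5 + (2*H)*8 = -5 + 16*H)
Y(-119, -17)/2713 - 31577/(-26794) = (-5 + 16*(-17))/2713 - 31577/(-26794) = (-5 - 272)*(1/2713) - 31577*(-1/26794) = -277*1/2713 + 31577/26794 = -277/2713 + 31577/26794 = 78246463/72692122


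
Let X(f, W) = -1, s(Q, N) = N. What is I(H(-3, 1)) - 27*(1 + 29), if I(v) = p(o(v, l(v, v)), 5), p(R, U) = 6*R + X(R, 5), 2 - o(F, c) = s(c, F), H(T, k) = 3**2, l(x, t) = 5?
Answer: -853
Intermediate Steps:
H(T, k) = 9
o(F, c) = 2 - F
p(R, U) = -1 + 6*R (p(R, U) = 6*R - 1 = -1 + 6*R)
I(v) = 11 - 6*v (I(v) = -1 + 6*(2 - v) = -1 + (12 - 6*v) = 11 - 6*v)
I(H(-3, 1)) - 27*(1 + 29) = (11 - 6*9) - 27*(1 + 29) = (11 - 54) - 27*30 = -43 - 810 = -853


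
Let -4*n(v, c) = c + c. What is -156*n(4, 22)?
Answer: 1716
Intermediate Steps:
n(v, c) = -c/2 (n(v, c) = -(c + c)/4 = -c/2)
-156*n(4, 22) = -(-78)*22 = -156*(-11) = 1716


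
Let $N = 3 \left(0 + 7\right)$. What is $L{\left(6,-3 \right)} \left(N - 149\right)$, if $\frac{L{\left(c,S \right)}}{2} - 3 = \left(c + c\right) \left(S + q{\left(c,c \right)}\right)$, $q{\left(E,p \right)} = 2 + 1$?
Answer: $-768$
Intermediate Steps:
$q{\left(E,p \right)} = 3$
$L{\left(c,S \right)} = 6 + 4 c \left(3 + S\right)$ ($L{\left(c,S \right)} = 6 + 2 \left(c + c\right) \left(S + 3\right) = 6 + 2 \cdot 2 c \left(3 + S\right) = 6 + 4 c \left(3 + S\right)$)
$N = 21$ ($N = 3 \cdot 7 = 21$)
$L{\left(6,-3 \right)} \left(N - 149\right) = \left(6 + 12 \cdot 6 + 4 \left(-3\right) 6\right) \left(21 - 149\right) = \left(6 + 72 - 72\right) \left(-128\right) = 6 \left(-128\right) = -768$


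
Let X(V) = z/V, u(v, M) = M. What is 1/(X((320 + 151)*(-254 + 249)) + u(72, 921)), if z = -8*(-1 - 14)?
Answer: 157/144589 ≈ 0.0010858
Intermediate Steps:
z = 120 (z = -8*(-15) = 120)
X(V) = 120/V
1/(X((320 + 151)*(-254 + 249)) + u(72, 921)) = 1/(120/(((320 + 151)*(-254 + 249))) + 921) = 1/(120/((471*(-5))) + 921) = 1/(120/(-2355) + 921) = 1/(120*(-1/2355) + 921) = 1/(-8/157 + 921) = 1/(144589/157) = 157/144589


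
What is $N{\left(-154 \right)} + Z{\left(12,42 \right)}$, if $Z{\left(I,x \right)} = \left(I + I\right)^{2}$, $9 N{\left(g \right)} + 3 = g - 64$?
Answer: $\frac{4963}{9} \approx 551.44$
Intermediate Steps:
$N{\left(g \right)} = - \frac{67}{9} + \frac{g}{9}$ ($N{\left(g \right)} = - \frac{1}{3} + \frac{g - 64}{9} = - \frac{1}{3} + \frac{-64 + g}{9} = - \frac{1}{3} + \left(- \frac{64}{9} + \frac{g}{9}\right) = - \frac{67}{9} + \frac{g}{9}$)
$Z{\left(I,x \right)} = 4 I^{2}$ ($Z{\left(I,x \right)} = \left(2 I\right)^{2} = 4 I^{2}$)
$N{\left(-154 \right)} + Z{\left(12,42 \right)} = \left(- \frac{67}{9} + \frac{1}{9} \left(-154\right)\right) + 4 \cdot 12^{2} = \left(- \frac{67}{9} - \frac{154}{9}\right) + 4 \cdot 144 = - \frac{221}{9} + 576 = \frac{4963}{9}$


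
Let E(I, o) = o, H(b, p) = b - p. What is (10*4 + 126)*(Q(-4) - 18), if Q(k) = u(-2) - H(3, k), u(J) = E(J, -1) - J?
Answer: -3984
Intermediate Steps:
u(J) = -1 - J
Q(k) = -2 + k (Q(k) = (-1 - 1*(-2)) - (3 - k) = (-1 + 2) + (-3 + k) = 1 + (-3 + k) = -2 + k)
(10*4 + 126)*(Q(-4) - 18) = (10*4 + 126)*((-2 - 4) - 18) = (40 + 126)*(-6 - 18) = 166*(-24) = -3984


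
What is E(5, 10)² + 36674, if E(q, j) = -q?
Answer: 36699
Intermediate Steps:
E(5, 10)² + 36674 = (-1*5)² + 36674 = (-5)² + 36674 = 25 + 36674 = 36699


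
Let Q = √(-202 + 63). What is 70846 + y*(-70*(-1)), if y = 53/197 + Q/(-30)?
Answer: 13960372/197 - 7*I*√139/3 ≈ 70865.0 - 27.51*I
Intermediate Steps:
Q = I*√139 (Q = √(-139) = I*√139 ≈ 11.79*I)
y = 53/197 - I*√139/30 (y = 53/197 + (I*√139)/(-30) = 53*(1/197) + (I*√139)*(-1/30) = 53/197 - I*√139/30 ≈ 0.26904 - 0.39299*I)
70846 + y*(-70*(-1)) = 70846 + (53/197 - I*√139/30)*(-70*(-1)) = 70846 + (53/197 - I*√139/30)*70 = 70846 + (3710/197 - 7*I*√139/3) = 13960372/197 - 7*I*√139/3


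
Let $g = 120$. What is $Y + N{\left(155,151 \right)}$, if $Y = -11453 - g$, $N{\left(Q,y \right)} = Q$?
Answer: $-11418$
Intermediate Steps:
$Y = -11573$ ($Y = -11453 - 120 = -11573$)
$Y + N{\left(155,151 \right)} = -11573 + 155 = -11418$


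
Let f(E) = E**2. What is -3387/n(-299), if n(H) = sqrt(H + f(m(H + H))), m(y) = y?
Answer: -3387*sqrt(357305)/357305 ≈ -5.6663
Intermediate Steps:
n(H) = sqrt(H + 4*H**2) (n(H) = sqrt(H + (H + H)**2) = sqrt(H + (2*H)**2) = sqrt(H + 4*H**2))
-3387/n(-299) = -3387*sqrt(357305)/357305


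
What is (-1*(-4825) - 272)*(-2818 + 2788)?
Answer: -136590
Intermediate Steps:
(-1*(-4825) - 272)*(-2818 + 2788) = (4825 - 272)*(-30) = 4553*(-30) = -136590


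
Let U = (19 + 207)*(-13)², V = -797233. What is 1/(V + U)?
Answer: -1/759039 ≈ -1.3175e-6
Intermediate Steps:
U = 38194 (U = 226*169 = 38194)
1/(V + U) = 1/(-797233 + 38194) = 1/(-759039) = -1/759039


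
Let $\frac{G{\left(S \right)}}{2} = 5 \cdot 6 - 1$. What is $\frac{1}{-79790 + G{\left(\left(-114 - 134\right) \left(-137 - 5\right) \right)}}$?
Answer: $- \frac{1}{79732} \approx -1.2542 \cdot 10^{-5}$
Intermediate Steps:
$G{\left(S \right)} = 58$ ($G{\left(S \right)} = 2 \left(5 \cdot 6 - 1\right) = 2 \left(30 - 1\right) = 2 \cdot 29 = 58$)
$\frac{1}{-79790 + G{\left(\left(-114 - 134\right) \left(-137 - 5\right) \right)}} = \frac{1}{-79790 + 58} = \frac{1}{-79732} = - \frac{1}{79732}$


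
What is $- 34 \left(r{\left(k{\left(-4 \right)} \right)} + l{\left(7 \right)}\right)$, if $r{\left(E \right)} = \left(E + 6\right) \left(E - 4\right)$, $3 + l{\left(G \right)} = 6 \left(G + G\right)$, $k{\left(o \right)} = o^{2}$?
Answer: $-11730$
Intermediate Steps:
$l{\left(G \right)} = -3 + 12 G$ ($l{\left(G \right)} = -3 + 6 \left(G + G\right) = -3 + 6 \cdot 2 G = -3 + 12 G$)
$r{\left(E \right)} = \left(-4 + E\right) \left(6 + E\right)$ ($r{\left(E \right)} = \left(6 + E\right) \left(-4 + E\right) = \left(-4 + E\right) \left(6 + E\right)$)
$- 34 \left(r{\left(k{\left(-4 \right)} \right)} + l{\left(7 \right)}\right) = - 34 \left(\left(-24 + \left(\left(-4\right)^{2}\right)^{2} + 2 \left(-4\right)^{2}\right) + \left(-3 + 12 \cdot 7\right)\right) = - 34 \left(\left(-24 + 16^{2} + 2 \cdot 16\right) + \left(-3 + 84\right)\right) = - 34 \left(\left(-24 + 256 + 32\right) + 81\right) = - 34 \left(264 + 81\right) = \left(-34\right) 345 = -11730$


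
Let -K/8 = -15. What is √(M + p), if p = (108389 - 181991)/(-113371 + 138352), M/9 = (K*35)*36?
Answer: 3*√10484023365398/8327 ≈ 1166.5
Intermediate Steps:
K = 120 (K = -8*(-15) = 120)
M = 1360800 (M = 9*((120*35)*36) = 9*(4200*36) = 9*151200 = 1360800)
p = -24534/8327 (p = -73602/24981 = -73602*1/24981 = -24534/8327 ≈ -2.9463)
√(M + p) = √(1360800 - 24534/8327) = √(11331357066/8327) = 3*√10484023365398/8327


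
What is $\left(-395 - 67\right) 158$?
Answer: $-72996$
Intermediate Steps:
$\left(-395 - 67\right) 158 = \left(-462\right) 158 = -72996$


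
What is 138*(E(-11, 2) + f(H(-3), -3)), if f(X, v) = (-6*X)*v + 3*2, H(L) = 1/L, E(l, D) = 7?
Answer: 966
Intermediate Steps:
f(X, v) = 6 - 6*X*v (f(X, v) = -6*X*v + 6 = 6 - 6*X*v)
138*(E(-11, 2) + f(H(-3), -3)) = 138*(7 + (6 - 6*(-3)/(-3))) = 138*(7 + (6 - 6*(-⅓)*(-3))) = 138*(7 + (6 - 6)) = 138*(7 + 0) = 138*7 = 966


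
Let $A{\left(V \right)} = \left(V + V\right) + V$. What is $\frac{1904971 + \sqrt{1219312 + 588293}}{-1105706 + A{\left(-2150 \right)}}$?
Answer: $- \frac{1904971}{1112156} - \frac{3 \sqrt{200845}}{1112156} \approx -1.7141$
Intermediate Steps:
$A{\left(V \right)} = 3 V$ ($A{\left(V \right)} = 2 V + V = 3 V$)
$\frac{1904971 + \sqrt{1219312 + 588293}}{-1105706 + A{\left(-2150 \right)}} = \frac{1904971 + \sqrt{1219312 + 588293}}{-1105706 + 3 \left(-2150\right)} = \frac{1904971 + \sqrt{1807605}}{-1105706 - 6450} = \frac{1904971 + 3 \sqrt{200845}}{-1112156} = \left(1904971 + 3 \sqrt{200845}\right) \left(- \frac{1}{1112156}\right) = - \frac{1904971}{1112156} - \frac{3 \sqrt{200845}}{1112156}$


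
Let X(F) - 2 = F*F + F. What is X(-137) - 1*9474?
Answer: 9160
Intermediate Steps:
X(F) = 2 + F + F² (X(F) = 2 + (F*F + F) = 2 + (F² + F) = 2 + (F + F²) = 2 + F + F²)
X(-137) - 1*9474 = (2 - 137 + (-137)²) - 1*9474 = (2 - 137 + 18769) - 9474 = 18634 - 9474 = 9160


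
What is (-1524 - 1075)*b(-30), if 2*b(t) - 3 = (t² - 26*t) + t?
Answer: -4296147/2 ≈ -2.1481e+6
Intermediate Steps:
b(t) = 3/2 + t²/2 - 25*t/2 (b(t) = 3/2 + ((t² - 26*t) + t)/2 = 3/2 + (t² - 25*t)/2 = 3/2 + (t²/2 - 25*t/2) = 3/2 + t²/2 - 25*t/2)
(-1524 - 1075)*b(-30) = (-1524 - 1075)*(3/2 + (½)*(-30)² - 25/2*(-30)) = -2599*(3/2 + (½)*900 + 375) = -2599*(3/2 + 450 + 375) = -2599*1653/2 = -4296147/2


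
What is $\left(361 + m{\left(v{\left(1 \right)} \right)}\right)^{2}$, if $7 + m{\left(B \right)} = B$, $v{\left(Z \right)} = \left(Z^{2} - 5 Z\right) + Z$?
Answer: $123201$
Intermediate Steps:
$v{\left(Z \right)} = Z^{2} - 4 Z$
$m{\left(B \right)} = -7 + B$
$\left(361 + m{\left(v{\left(1 \right)} \right)}\right)^{2} = \left(361 - \left(7 - \left(-4 + 1\right)\right)\right)^{2} = \left(361 + \left(-7 + 1 \left(-3\right)\right)\right)^{2} = \left(361 - 10\right)^{2} = 351^{2} = 123201$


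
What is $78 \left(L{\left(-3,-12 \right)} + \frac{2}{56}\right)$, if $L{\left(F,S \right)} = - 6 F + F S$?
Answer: $\frac{59007}{14} \approx 4214.8$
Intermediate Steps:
$78 \left(L{\left(-3,-12 \right)} + \frac{2}{56}\right) = 78 \left(- 3 \left(-6 - 12\right) + \frac{2}{56}\right) = 78 \left(\left(-3\right) \left(-18\right) + 2 \cdot \frac{1}{56}\right) = 78 \left(54 + \frac{1}{28}\right) = 78 \cdot \frac{1513}{28} = \frac{59007}{14}$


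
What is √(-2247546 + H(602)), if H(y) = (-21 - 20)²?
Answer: I*√2245865 ≈ 1498.6*I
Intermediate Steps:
H(y) = 1681 (H(y) = (-41)² = 1681)
√(-2247546 + H(602)) = √(-2247546 + 1681) = √(-2245865) = I*√2245865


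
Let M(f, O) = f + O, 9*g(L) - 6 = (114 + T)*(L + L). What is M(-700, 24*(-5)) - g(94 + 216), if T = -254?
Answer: 79414/9 ≈ 8823.8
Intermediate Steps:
g(L) = ⅔ - 280*L/9 (g(L) = ⅔ + ((114 - 254)*(L + L))/9 = ⅔ + (-280*L)/9 = ⅔ - 280*L/9)
M(f, O) = O + f
M(-700, 24*(-5)) - g(94 + 216) = (24*(-5) - 700) - (⅔ - 280*(94 + 216)/9) = (-120 - 700) - (⅔ - 280/9*310) = -820 - (⅔ - 86800/9) = -820 - 1*(-86794/9) = -820 + 86794/9 = 79414/9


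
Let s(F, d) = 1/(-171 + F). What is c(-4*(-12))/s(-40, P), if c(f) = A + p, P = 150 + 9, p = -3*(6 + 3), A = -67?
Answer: 19834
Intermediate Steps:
p = -27 (p = -3*9 = -27)
P = 159
c(f) = -94 (c(f) = -67 - 27 = -94)
c(-4*(-12))/s(-40, P) = -94/(1/(-171 - 40)) = -94/(1/(-211)) = -94/(-1/211) = -94*(-211) = 19834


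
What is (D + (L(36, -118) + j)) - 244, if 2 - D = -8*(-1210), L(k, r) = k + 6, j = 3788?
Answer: -6092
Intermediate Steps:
L(k, r) = 6 + k
D = -9678 (D = 2 - (-8)*(-1210) = 2 - 1*9680 = 2 - 9680 = -9678)
(D + (L(36, -118) + j)) - 244 = (-9678 + ((6 + 36) + 3788)) - 244 = (-9678 + (42 + 3788)) - 244 = (-9678 + 3830) - 244 = -5848 - 244 = -6092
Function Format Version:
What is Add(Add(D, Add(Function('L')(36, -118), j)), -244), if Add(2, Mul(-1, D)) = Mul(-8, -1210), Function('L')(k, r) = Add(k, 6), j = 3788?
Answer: -6092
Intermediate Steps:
Function('L')(k, r) = Add(6, k)
D = -9678 (D = Add(2, Mul(-1, Mul(-8, -1210))) = Add(2, Mul(-1, 9680)) = Add(2, -9680) = -9678)
Add(Add(D, Add(Function('L')(36, -118), j)), -244) = Add(Add(-9678, Add(Add(6, 36), 3788)), -244) = Add(Add(-9678, Add(42, 3788)), -244) = Add(Add(-9678, 3830), -244) = Add(-5848, -244) = -6092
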